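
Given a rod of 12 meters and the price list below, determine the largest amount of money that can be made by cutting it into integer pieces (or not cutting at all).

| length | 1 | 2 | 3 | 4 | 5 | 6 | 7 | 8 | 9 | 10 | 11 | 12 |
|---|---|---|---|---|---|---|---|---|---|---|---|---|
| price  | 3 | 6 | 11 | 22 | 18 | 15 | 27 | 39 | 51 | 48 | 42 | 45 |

66

Let r[k] be the best obtainable value from length k. For each k, try every first piece i and keep the best of price[i] + r[k−i].
r[1] = 3
r[2] = 6  (first piece 1, then r[1]=3)
r[3] = 11
r[4] = 22
r[5] = 25  (first piece 1, then r[4]=22)
r[6] = 28  (first piece 1, then r[5]=25)
r[7] = 33  (first piece 3, then r[4]=22)
r[8] = 44  (first piece 4, then r[4]=22)
r[9] = 51
r[10] = 54  (first piece 1, then r[9]=51)
r[11] = 57  (first piece 1, then r[10]=54)
r[12] = 66  (first piece 4, then r[8]=44)
One optimal cutting: 4 + 4 + 4 → $22 + $22 + $22 = $66.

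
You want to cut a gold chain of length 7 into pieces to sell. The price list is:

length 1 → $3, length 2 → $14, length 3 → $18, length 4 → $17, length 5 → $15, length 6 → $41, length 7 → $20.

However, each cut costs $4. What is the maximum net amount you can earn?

40

Let v[k] be the best obtainable value from length k. For each k, try every first piece i and keep the best of price[i] + v[k−i] minus the 4 cut fee when i<k.
v[1] = 3
v[2] = max(3+3-4, 14+0) = 14
v[3] = max(3+14-4, 14+3-4, 18+0) = 18
v[4] = max(3+18-4, 14+14-4, 18+3-4, 17+0) = 24
v[5] = max(3+24-4, 14+18-4, 18+14-4, 17+3-4, 15+0) = 28
v[6] = max(3+28-4, 14+24-4, 18+18-4, 17+14-4, 15+3-4, 41+0) = 41
v[7] = max(3+41-4, 14+28-4, 18+24-4, …, 41+3-4, 20+0) = 40
One optimal plan: pieces 6 + 1 (1 cut) → $44 − $4 = $40.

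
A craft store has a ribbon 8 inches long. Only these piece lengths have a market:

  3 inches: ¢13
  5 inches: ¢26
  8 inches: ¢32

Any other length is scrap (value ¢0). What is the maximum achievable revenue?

39

Let f[k] be the best obtainable value from length k. For each k, try every first piece i and keep the best of price[i] + f[k−i].
f[1] = 0
f[2] = 0
f[3] = 13
f[4] = 13
f[5] = max(13+0, 26+0) = 26
f[6] = max(13+13, 26+0) = 26
f[7] = max(13+13, 26+0) = 26
f[8] = max(13+26, 26+13, 32+0) = 39
One optimal cutting: 5 + 3 → ¢39.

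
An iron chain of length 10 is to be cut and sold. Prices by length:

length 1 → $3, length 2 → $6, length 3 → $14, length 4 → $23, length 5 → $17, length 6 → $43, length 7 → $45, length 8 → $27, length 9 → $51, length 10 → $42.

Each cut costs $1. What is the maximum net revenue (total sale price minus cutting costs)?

65

Consider every possible first cut. net[k] is the best of p[i]+net[k−i] over all sellable i≤k, charging 1 whenever i<k.
net[1] = 3
net[2] = max(3+3-1, 6+0) = 6
net[3] = max(3+6-1, 6+3-1, 14+0) = 14
net[4] = max(3+14-1, 6+6-1, 14+3-1, 23+0) = 23
net[5] = max(3+23-1, 6+14-1, 14+6-1, 23+3-1, 17+0) = 25
net[6] = max(3+25-1, 6+23-1, 14+14-1, 23+6-1, 17+3-1, 43+0) = 43
net[7] = max(3+43-1, 6+25-1, 14+23-1, …, 43+3-1, 45+0) = 45
net[8] = max(3+45-1, 6+43-1, 14+25-1, …, 45+3-1, 27+0) = 48
net[9] = max(3+48-1, 6+45-1, 14+43-1, …, 27+3-1, 51+0) = 56
net[10] = max(3+56-1, 6+48-1, 14+45-1, …, 51+3-1, 42+0) = 65
One optimal plan: pieces 6 + 4 (1 cut) → $66 − $1 = $65.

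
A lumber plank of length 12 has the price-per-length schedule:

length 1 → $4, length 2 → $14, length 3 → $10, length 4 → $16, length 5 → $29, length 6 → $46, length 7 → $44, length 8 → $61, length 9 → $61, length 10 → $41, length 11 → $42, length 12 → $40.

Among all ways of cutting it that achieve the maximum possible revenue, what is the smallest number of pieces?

2

Build r[k] bottom-up: r[k] = max over allowed piece i of (p[i] + r[k−i]).
r[1] = 4
r[2] = 14
r[3] = 18  (first piece 1, then r[2]=14)
r[4] = 28  (first piece 2, then r[2]=14)
r[5] = 32  (first piece 1, then r[4]=28)
r[6] = 46
r[7] = 50  (first piece 1, then r[6]=46)
r[8] = 61
r[9] = 65  (first piece 1, then r[8]=61)
r[10] = 75  (first piece 2, then r[8]=61)
r[11] = 79  (first piece 1, then r[10]=75)
r[12] = 92  (first piece 6, then r[6]=46)
Maximum revenue is $92.
Now minimize piece count subject to staying optimal: for each k, pieces[k] = 1 + min over i with p[i]+r[k−i]=r[k] of pieces[k−i].
pieces[9] = 2
pieces[10] = 2
pieces[11] = 3
pieces[12] = 2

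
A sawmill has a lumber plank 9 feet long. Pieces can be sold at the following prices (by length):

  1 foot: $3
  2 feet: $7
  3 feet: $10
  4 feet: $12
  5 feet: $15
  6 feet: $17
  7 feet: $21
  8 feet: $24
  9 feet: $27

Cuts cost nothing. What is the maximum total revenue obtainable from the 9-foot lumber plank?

Let R[k] be the best obtainable value from length k. For each k, try every first piece i and keep the best of price[i] + R[k−i].
R[1] = 3
R[2] = max(3+3, 7+0) = 7
R[3] = max(3+7, 7+3, 10+0) = 10
R[4] = max(3+10, 7+7, 10+3, 12+0) = 14
R[5] = max(3+14, 7+10, 10+7, 12+3, 15+0) = 17
R[6] = max(3+17, 7+14, 10+10, 12+7, 15+3, 17+0) = 21
R[7] = max(3+21, 7+17, 10+14, …, 17+3, 21+0) = 24
R[8] = max(3+24, 7+21, 10+17, …, 21+3, 24+0) = 28
R[9] = max(3+28, 7+24, 10+21, …, 24+3, 27+0) = 31
One optimal cutting: 2 + 2 + 2 + 2 + 1 → $7 + $7 + $7 + $7 + $3 = $31.

31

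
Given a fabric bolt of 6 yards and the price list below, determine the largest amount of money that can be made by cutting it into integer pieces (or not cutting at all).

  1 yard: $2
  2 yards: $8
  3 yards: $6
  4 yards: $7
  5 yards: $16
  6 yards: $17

Build r[k] bottom-up: r[k] = max over allowed piece i of (p[i] + r[k−i]).
r[1] = 2
r[2] = max(2+2, 8+0) = 8
r[3] = max(2+8, 8+2, 6+0) = 10
r[4] = max(2+10, 8+8, 6+2, 7+0) = 16
r[5] = max(2+16, 8+10, 6+8, 7+2, 16+0) = 18
r[6] = max(2+18, 8+16, 6+10, 7+8, 16+2, 17+0) = 24
One optimal cutting: 2 + 2 + 2 → $8 + $8 + $8 = $24.

24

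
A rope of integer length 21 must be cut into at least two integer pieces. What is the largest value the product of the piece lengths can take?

2187

Let P[k] be the best product for length k (with at least one cut). For each first piece i, the rest contributes max(k−i, P[k−i]).
Small cases: P[2]=1, P[3]=2, P[4]=4, P[5]=6, P[6]=9, P[7]=12, P[8]=18, P[9]=27, P[10]=36, P[11]=54, P[12]=81, P[13]=108, P[14]=162, P[15]=243.
P[16] = 2×max(14,162) = 2×162 = 324
P[17] = 2×max(15,243) = 2×243 = 486
P[18] = 3×max(15,243) = 3×243 = 729
P[19] = 2×max(17,486) = 2×486 = 972
P[20] = 2×max(18,729) = 2×729 = 1458
P[21] = 3×max(18,729) = 3×729 = 2187
One optimal split: 3 + 3 + 3 + 3 + 3 + 3 + 3; product 3×3×3×3×3×3×3 = 2187.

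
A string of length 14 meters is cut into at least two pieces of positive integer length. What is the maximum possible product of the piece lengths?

Let P[k] be the best product for length k (with at least one cut). For each first piece i, the rest contributes max(k−i, P[k−i]).
P[2] = 1×max(1,0) = 1×1 = 1
P[3] = 1×max(2,1) = 1×2 = 2
P[4] = 2×max(2,1) = 2×2 = 4
P[5] = 2×max(3,2) = 2×3 = 6
P[6] = 3×max(3,2) = 3×3 = 9
P[7] = 2×max(5,6) = 2×6 = 12
P[8] = 2×max(6,9) = 2×9 = 18
P[9] = 3×max(6,9) = 3×9 = 27
P[10] = 2×max(8,18) = 2×18 = 36
P[11] = 2×max(9,27) = 2×27 = 54
P[12] = 3×max(9,27) = 3×27 = 81
P[13] = 2×max(11,54) = 2×54 = 108
P[14] = 2×max(12,81) = 2×81 = 162
One optimal split: 3 + 3 + 3 + 3 + 2; product 3×3×3×3×2 = 162.

162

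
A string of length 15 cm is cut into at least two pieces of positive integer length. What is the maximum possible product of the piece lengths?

243

Fill g[k] for k=2..15: at each k try every first piece i and multiply by the better of (k−i) uncut or g[k−i].
g[2] = 1*max(1,0) = 1*1 = 1
g[3] = max(1*2, 2*1) = 2
g[4] = max(1*3, 2*2, 3*1) = 4
g[5] = max(1*4, 2*3, 3*2, 4*1) = 6
g[6] = max(1*6, 2*4, 3*3, 4*2, 5*1) = 9
g[7] = max(1*9, 2*6, 3*4, 4*3, 5*2, 6*1) = 12
g[8] = max(1*12, 2*9, 3*6, …, 6*2, 7*1) = 18
g[9] = max(1*18, 2*12, 3*9, …, 7*2, 8*1) = 27
g[10] = max(1*27, 2*18, 3*12, …, 8*2, 9*1) = 36
g[11] = max(1*36, 2*27, 3*18, …, 9*2, 10*1) = 54
g[12] = max(1*54, 2*36, 3*27, …, 10*2, 11*1) = 81
g[13] = max(1*81, 2*54, 3*36, …, 11*2, 12*1) = 108
g[14] = max(1*108, 2*81, 3*54, …, 12*2, 13*1) = 162
g[15] = max(1*162, 2*108, 3*81, …, 13*2, 14*1) = 243
One optimal split: 3 + 3 + 3 + 3 + 3; product 3*3*3*3*3 = 243.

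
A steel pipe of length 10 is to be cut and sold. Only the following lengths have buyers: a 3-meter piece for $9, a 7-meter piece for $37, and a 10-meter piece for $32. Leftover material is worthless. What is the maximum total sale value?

Build best[k] bottom-up: best[k] = max over allowed piece i of (p[i] + best[k−i]).
best[1] = 0
best[2] = 0
best[3] = 9
best[4] = 9
best[5] = 9
best[6] = 18  (first piece 3, then best[3]=9)
best[7] = 37
best[8] = 37
best[9] = 37
best[10] = 46  (first piece 3, then best[7]=37)
One optimal cutting: 7 + 3 → $46.

46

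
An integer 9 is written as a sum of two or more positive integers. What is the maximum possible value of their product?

Fill m[k] for k=2..9: at each k try every first piece i and multiply by the better of (k−i) uncut or m[k−i].
m[2] = 1×max(1,0) = 1×1 = 1
m[3] = max(1×2, 2×1) = 2
m[4] = max(1×3, 2×2, 3×1) = 4
m[5] = max(1×4, 2×3, 3×2, 4×1) = 6
m[6] = max(1×6, 2×4, 3×3, 4×2, 5×1) = 9
m[7] = max(1×9, 2×6, 3×4, 4×3, 5×2, 6×1) = 12
m[8] = max(1×12, 2×9, 3×6, …, 6×2, 7×1) = 18
m[9] = max(1×18, 2×12, 3×9, …, 7×2, 8×1) = 27
One optimal split: 3 + 3 + 3; product 3×3×3 = 27.

27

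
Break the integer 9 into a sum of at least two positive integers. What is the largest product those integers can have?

Fill m[k] for k=2..9: at each k try every first piece i and multiply by the better of (k−i) uncut or m[k−i].
m[2] = 1×max(1,0) = 1×1 = 1
m[3] = max(1×2, 2×1) = 2
m[4] = max(1×3, 2×2, 3×1) = 4
m[5] = max(1×4, 2×3, 3×2, 4×1) = 6
m[6] = max(1×6, 2×4, 3×3, 4×2, 5×1) = 9
m[7] = max(1×9, 2×6, 3×4, 4×3, 5×2, 6×1) = 12
m[8] = max(1×12, 2×9, 3×6, …, 6×2, 7×1) = 18
m[9] = max(1×18, 2×12, 3×9, …, 7×2, 8×1) = 27
One optimal split: 3 + 3 + 3; product 3×3×3 = 27.

27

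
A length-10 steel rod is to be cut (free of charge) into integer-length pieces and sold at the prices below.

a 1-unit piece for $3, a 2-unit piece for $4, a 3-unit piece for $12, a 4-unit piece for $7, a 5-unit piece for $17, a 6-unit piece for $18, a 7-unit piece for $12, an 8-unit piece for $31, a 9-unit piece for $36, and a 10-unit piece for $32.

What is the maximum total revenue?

39

Build best[k] bottom-up: best[k] = max over allowed piece i of (p[i] + best[k−i]).
best[1] = 3
best[2] = 6  (first piece 1, then best[1]=3)
best[3] = 12
best[4] = 15  (first piece 1, then best[3]=12)
best[5] = 18  (first piece 1, then best[4]=15)
best[6] = 24  (first piece 3, then best[3]=12)
best[7] = 27  (first piece 1, then best[6]=24)
best[8] = 31
best[9] = 36  (first piece 3, then best[6]=24)
best[10] = 39  (first piece 1, then best[9]=36)
One optimal cutting: 3 + 3 + 3 + 1 → $12 + $12 + $12 + $3 = $39.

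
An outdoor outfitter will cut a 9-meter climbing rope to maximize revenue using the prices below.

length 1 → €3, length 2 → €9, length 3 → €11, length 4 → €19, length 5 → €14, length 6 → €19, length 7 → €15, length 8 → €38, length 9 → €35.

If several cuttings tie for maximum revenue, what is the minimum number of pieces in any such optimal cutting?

Consider every possible first cut. r[k] is the best of p[i]+r[k−i] over all sellable i≤k.
r[1] = 3
r[2] = max(3+3, 9+0) = 9
r[3] = max(3+9, 9+3, 11+0) = 12
r[4] = max(3+12, 9+9, 11+3, 19+0) = 19
r[5] = max(3+19, 9+12, 11+9, 19+3, 14+0) = 22
r[6] = max(3+22, 9+19, 11+12, 19+9, 14+3, 19+0) = 28
r[7] = max(3+28, 9+22, 11+19, …, 19+3, 15+0) = 31
r[8] = max(3+31, 9+28, 11+22, …, 15+3, 38+0) = 38
r[9] = max(3+38, 9+31, 11+28, …, 38+3, 35+0) = 41
Maximum revenue is €41.
Now minimize piece count subject to staying optimal: for each k, pieces[k] = 1 + min over i with p[i]+r[k−i]=r[k] of pieces[k−i].
pieces[6] = 2
pieces[7] = 3
pieces[8] = 1
pieces[9] = 2

2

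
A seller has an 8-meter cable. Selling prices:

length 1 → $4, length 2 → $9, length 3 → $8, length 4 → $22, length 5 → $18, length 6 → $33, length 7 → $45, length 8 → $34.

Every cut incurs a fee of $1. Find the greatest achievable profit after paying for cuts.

Consider every possible first cut. net[k] is the best of p[i]+net[k−i] over all sellable i≤k, charging 1 whenever i<k.
net[1] = 4
net[2] = max(4+4-1, 9+0) = 9
net[3] = max(4+9-1, 9+4-1, 8+0) = 12
net[4] = max(4+12-1, 9+9-1, 8+4-1, 22+0) = 22
net[5] = max(4+22-1, 9+12-1, 8+9-1, 22+4-1, 18+0) = 25
net[6] = max(4+25-1, 9+22-1, 8+12-1, 22+9-1, 18+4-1, 33+0) = 33
net[7] = max(4+33-1, 9+25-1, 8+22-1, …, 33+4-1, 45+0) = 45
net[8] = max(4+45-1, 9+33-1, 8+25-1, …, 45+4-1, 34+0) = 48
One optimal plan: pieces 7 + 1 (1 cut) → $49 − $1 = $48.

48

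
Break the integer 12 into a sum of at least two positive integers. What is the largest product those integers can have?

Fill P[k] for k=2..12: at each k try every first piece i and multiply by the better of (k−i) uncut or P[k−i].
Small cases: P[2]=1, P[3]=2, P[4]=4, P[5]=6, P[6]=9, P[7]=12.
P[8] = 2·max(6,9) = 2·9 = 18
P[9] = 3·max(6,9) = 3·9 = 27
P[10] = 2·max(8,18) = 2·18 = 36
P[11] = 2·max(9,27) = 2·27 = 54
P[12] = 3·max(9,27) = 3·27 = 81
One optimal split: 3 + 3 + 3 + 3; product 3·3·3·3 = 81.

81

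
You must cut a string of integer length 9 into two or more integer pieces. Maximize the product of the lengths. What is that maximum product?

Fill f[k] for k=2..9: at each k try every first piece i and multiply by the better of (k−i) uncut or f[k−i].
f[2] = 1×max(1,0) = 1×1 = 1
f[3] = 1×max(2,1) = 1×2 = 2
f[4] = 2×max(2,1) = 2×2 = 4
f[5] = 2×max(3,2) = 2×3 = 6
f[6] = 3×max(3,2) = 3×3 = 9
f[7] = 2×max(5,6) = 2×6 = 12
f[8] = 2×max(6,9) = 2×9 = 18
f[9] = 3×max(6,9) = 3×9 = 27
One optimal split: 3 + 3 + 3; product 3×3×3 = 27.

27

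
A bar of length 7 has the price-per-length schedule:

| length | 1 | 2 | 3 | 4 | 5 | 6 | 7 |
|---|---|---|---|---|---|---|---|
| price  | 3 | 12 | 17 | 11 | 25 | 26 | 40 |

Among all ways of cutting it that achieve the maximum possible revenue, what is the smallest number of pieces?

Consider every possible first cut. r[k] is the best of p[i]+r[k−i] over all sellable i≤k.
r[1] = 3
r[2] = 12
r[3] = 17
r[4] = 24  (first piece 2, then r[2]=12)
r[5] = 29  (first piece 2, then r[3]=17)
r[6] = 36  (first piece 2, then r[4]=24)
r[7] = 41  (first piece 2, then r[5]=29)
Maximum revenue is €41.
Now minimize piece count subject to staying optimal: for each k, pieces[k] = 1 + min over i with p[i]+r[k−i]=r[k] of pieces[k−i].
pieces[4] = 2
pieces[5] = 2
pieces[6] = 3
pieces[7] = 3

3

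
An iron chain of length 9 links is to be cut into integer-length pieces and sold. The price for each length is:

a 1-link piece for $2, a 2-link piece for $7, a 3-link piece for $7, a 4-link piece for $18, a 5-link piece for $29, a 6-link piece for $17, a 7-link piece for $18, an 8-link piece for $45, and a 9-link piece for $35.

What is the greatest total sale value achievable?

Let v[k] be the best obtainable value from length k. For each k, try every first piece i and keep the best of price[i] + v[k−i].
v[1] = 2
v[2] = max(2+2, 7+0) = 7
v[3] = max(2+7, 7+2, 7+0) = 9
v[4] = max(2+9, 7+7, 7+2, 18+0) = 18
v[5] = max(2+18, 7+9, 7+7, 18+2, 29+0) = 29
v[6] = max(2+29, 7+18, 7+9, 18+7, 29+2, 17+0) = 31
v[7] = max(2+31, 7+29, 7+18, …, 17+2, 18+0) = 36
v[8] = max(2+36, 7+31, 7+29, …, 18+2, 45+0) = 45
v[9] = max(2+45, 7+36, 7+31, …, 45+2, 35+0) = 47
One optimal cutting: 8 + 1 → $45 + $2 = $47.

47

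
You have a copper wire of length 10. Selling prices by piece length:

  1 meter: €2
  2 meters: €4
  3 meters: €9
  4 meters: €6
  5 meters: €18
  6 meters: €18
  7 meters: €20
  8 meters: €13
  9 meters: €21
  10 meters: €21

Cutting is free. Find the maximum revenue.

Let v[k] be the best obtainable value from length k. For each k, try every first piece i and keep the best of price[i] + v[k−i].
v[1] = 2
v[2] = 4  (first piece 1, then v[1]=2)
v[3] = 9
v[4] = 11  (first piece 1, then v[3]=9)
v[5] = 18
v[6] = 20  (first piece 1, then v[5]=18)
v[7] = 22  (first piece 1, then v[6]=20)
v[8] = 27  (first piece 3, then v[5]=18)
v[9] = 29  (first piece 1, then v[8]=27)
v[10] = 36  (first piece 5, then v[5]=18)
One optimal cutting: 5 + 5 → €18 + €18 = €36.

36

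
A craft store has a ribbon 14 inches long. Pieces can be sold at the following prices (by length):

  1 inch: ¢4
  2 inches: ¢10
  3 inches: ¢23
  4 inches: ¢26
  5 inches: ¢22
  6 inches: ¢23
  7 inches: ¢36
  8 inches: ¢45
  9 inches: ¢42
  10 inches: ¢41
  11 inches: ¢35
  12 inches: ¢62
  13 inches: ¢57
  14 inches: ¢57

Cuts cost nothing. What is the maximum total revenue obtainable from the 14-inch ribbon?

102

Let R[k] be the best obtainable value from length k. For each k, try every first piece i and keep the best of price[i] + R[k−i].
R[1] = 4
R[2] = 10
R[3] = 23
R[4] = 27  (first piece 1, then R[3]=23)
R[5] = 33  (first piece 2, then R[3]=23)
R[6] = 46  (first piece 3, then R[3]=23)
R[7] = 50  (first piece 1, then R[6]=46)
R[8] = 56  (first piece 2, then R[6]=46)
R[9] = 69  (first piece 3, then R[6]=46)
R[10] = 73  (first piece 1, then R[9]=69)
R[11] = 79  (first piece 2, then R[9]=69)
R[12] = 92  (first piece 3, then R[9]=69)
R[13] = 96  (first piece 1, then R[12]=92)
R[14] = 102  (first piece 2, then R[12]=92)
One optimal cutting: 3 + 3 + 3 + 3 + 2 → ¢23 + ¢23 + ¢23 + ¢23 + ¢10 = ¢102.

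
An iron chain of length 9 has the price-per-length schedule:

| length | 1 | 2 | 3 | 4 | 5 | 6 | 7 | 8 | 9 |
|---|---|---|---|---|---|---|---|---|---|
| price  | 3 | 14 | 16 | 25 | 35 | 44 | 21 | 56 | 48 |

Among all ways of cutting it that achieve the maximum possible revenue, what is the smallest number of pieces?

3

Build r[k] bottom-up: r[k] = max over allowed piece i of (p[i] + r[k−i]).
r[1] = 3
r[2] = max(3+3, 14+0) = 14
r[3] = max(3+14, 14+3, 16+0) = 17
r[4] = max(3+17, 14+14, 16+3, 25+0) = 28
r[5] = max(3+28, 14+17, 16+14, 25+3, 35+0) = 35
r[6] = max(3+35, 14+28, 16+17, 25+14, 35+3, 44+0) = 44
r[7] = max(3+44, 14+35, 16+28, …, 44+3, 21+0) = 49
r[8] = max(3+49, 14+44, 16+35, …, 21+3, 56+0) = 58
r[9] = max(3+58, 14+49, 16+44, …, 56+3, 48+0) = 63
Maximum revenue is $63.
Now minimize piece count subject to staying optimal: for each k, pieces[k] = 1 + min over i with p[i]+r[k−i]=r[k] of pieces[k−i].
pieces[6] = 1
pieces[7] = 2
pieces[8] = 2
pieces[9] = 3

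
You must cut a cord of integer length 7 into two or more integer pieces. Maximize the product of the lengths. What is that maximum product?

12

Let f[k] be the best product for length k (with at least one cut). For each first piece i, the rest contributes max(k−i, f[k−i]).
f[2] = 1·max(1,0) = 1·1 = 1
f[3] = 1·max(2,1) = 1·2 = 2
f[4] = 2·max(2,1) = 2·2 = 4
f[5] = 2·max(3,2) = 2·3 = 6
f[6] = 3·max(3,2) = 3·3 = 9
f[7] = 2·max(5,6) = 2·6 = 12
One optimal split: 3 + 2 + 2; product 3·2·2 = 12.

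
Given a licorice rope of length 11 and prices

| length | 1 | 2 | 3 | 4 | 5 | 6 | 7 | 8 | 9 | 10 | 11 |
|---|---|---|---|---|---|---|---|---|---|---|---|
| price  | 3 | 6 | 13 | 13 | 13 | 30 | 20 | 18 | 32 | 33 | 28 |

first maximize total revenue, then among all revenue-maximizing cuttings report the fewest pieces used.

Consider every possible first cut. r[k] is the best of p[i]+r[k−i] over all sellable i≤k.
r[1] = 3
r[2] = max(3+3, 6+0) = 6
r[3] = max(3+6, 6+3, 13+0) = 13
r[4] = max(3+13, 6+6, 13+3, 13+0) = 16
r[5] = max(3+16, 6+13, 13+6, 13+3, 13+0) = 19
r[6] = max(3+19, 6+16, 13+13, 13+6, 13+3, 30+0) = 30
r[7] = max(3+30, 6+19, 13+16, …, 30+3, 20+0) = 33
r[8] = max(3+33, 6+30, 13+19, …, 20+3, 18+0) = 36
r[9] = max(3+36, 6+33, 13+30, …, 18+3, 32+0) = 43
r[10] = max(3+43, 6+36, 13+33, …, 32+3, 33+0) = 46
r[11] = max(3+46, 6+43, 13+36, …, 33+3, 28+0) = 49
Maximum revenue is ¢49.
Now minimize piece count subject to staying optimal: for each k, pieces[k] = 1 + min over i with p[i]+r[k−i]=r[k] of pieces[k−i].
pieces[8] = 2
pieces[9] = 2
pieces[10] = 3
pieces[11] = 3

3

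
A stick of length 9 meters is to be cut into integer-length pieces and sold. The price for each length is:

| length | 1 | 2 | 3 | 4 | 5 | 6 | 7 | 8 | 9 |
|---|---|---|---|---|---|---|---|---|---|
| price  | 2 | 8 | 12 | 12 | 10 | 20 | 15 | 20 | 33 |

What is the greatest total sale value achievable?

Build r[k] bottom-up: r[k] = max over allowed piece i of (p[i] + r[k−i]).
r[1] = 2
r[2] = max(2+2, 8+0) = 8
r[3] = max(2+8, 8+2, 12+0) = 12
r[4] = max(2+12, 8+8, 12+2, 12+0) = 16
r[5] = max(2+16, 8+12, 12+8, 12+2, 10+0) = 20
r[6] = max(2+20, 8+16, 12+12, 12+8, 10+2, 20+0) = 24
r[7] = max(2+24, 8+20, 12+16, …, 20+2, 15+0) = 28
r[8] = max(2+28, 8+24, 12+20, …, 15+2, 20+0) = 32
r[9] = max(2+32, 8+28, 12+24, …, 20+2, 33+0) = 36
One optimal cutting: 3 + 2 + 2 + 2 → 12 + 8 + 8 + 8 = 36.

36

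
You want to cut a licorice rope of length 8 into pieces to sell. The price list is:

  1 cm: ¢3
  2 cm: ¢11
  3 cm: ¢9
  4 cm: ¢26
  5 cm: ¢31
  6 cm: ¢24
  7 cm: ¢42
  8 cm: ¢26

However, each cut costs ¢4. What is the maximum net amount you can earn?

48

Consider every possible first cut. v[k] is the best of p[i]+v[k−i] over all sellable i≤k, charging 4 whenever i<k.
v[1] = 3
v[2] = max(3+3-4, 11+0) = 11
v[3] = max(3+11-4, 11+3-4, 9+0) = 10
v[4] = max(3+10-4, 11+11-4, 9+3-4, 26+0) = 26
v[5] = max(3+26-4, 11+10-4, 9+11-4, 26+3-4, 31+0) = 31
v[6] = max(3+31-4, 11+26-4, 9+10-4, 26+11-4, 31+3-4, 24+0) = 33
v[7] = max(3+33-4, 11+31-4, 9+26-4, …, 24+3-4, 42+0) = 42
v[8] = max(3+42-4, 11+33-4, 9+31-4, …, 42+3-4, 26+0) = 48
One optimal plan: pieces 4 + 4 (1 cut) → ¢52 − ¢4 = ¢48.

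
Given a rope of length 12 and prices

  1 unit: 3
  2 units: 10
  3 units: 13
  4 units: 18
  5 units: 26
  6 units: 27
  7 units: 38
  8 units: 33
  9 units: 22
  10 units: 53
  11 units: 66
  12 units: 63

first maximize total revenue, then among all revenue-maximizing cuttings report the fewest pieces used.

2

Consider every possible first cut. r[k] is the best of p[i]+r[k−i] over all sellable i≤k.
r[1] = 3
r[2] = 10
r[3] = 13  (first piece 1, then r[2]=10)
r[4] = 20  (first piece 2, then r[2]=10)
r[5] = 26
r[6] = 30  (first piece 2, then r[4]=20)
r[7] = 38
r[8] = 41  (first piece 1, then r[7]=38)
r[9] = 48  (first piece 2, then r[7]=38)
r[10] = 53
r[11] = 66
r[12] = 69  (first piece 1, then r[11]=66)
Maximum revenue is 69.
Now minimize piece count subject to staying optimal: for each k, pieces[k] = 1 + min over i with p[i]+r[k−i]=r[k] of pieces[k−i].
pieces[9] = 2
pieces[10] = 1
pieces[11] = 1
pieces[12] = 2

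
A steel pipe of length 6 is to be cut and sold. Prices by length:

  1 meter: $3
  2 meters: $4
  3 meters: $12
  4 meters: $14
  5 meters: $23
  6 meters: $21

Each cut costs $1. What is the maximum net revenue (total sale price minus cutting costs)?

25

Let r[k] be the best obtainable value from length k. For each k, try every first piece i and keep the best of price[i] + r[k−i] minus the 1 cut fee when i<k.
r[1] = 3
r[2] = max(3+3-1, 4+0) = 5
r[3] = max(3+5-1, 4+3-1, 12+0) = 12
r[4] = max(3+12-1, 4+5-1, 12+3-1, 14+0) = 14
r[5] = max(3+14-1, 4+12-1, 12+5-1, 14+3-1, 23+0) = 23
r[6] = max(3+23-1, 4+14-1, 12+12-1, 14+5-1, 23+3-1, 21+0) = 25
One optimal plan: pieces 5 + 1 (1 cut) → $26 − $1 = $25.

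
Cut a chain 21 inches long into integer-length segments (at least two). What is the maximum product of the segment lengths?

2187

Define P[k] = max over 1≤i<k of i · max(k−i, P[k−i]); the inner max lets the remainder stay uncut if that's better.
P[2] = 1·max(1,0) = 1·1 = 1
P[3] = max(1·2, 2·1) = 2
P[4] = max(1·3, 2·2, 3·1) = 4
P[5] = max(1·4, 2·3, 3·2, 4·1) = 6
P[6] = max(1·6, 2·4, 3·3, 4·2, 5·1) = 9
P[7] = max(1·9, 2·6, 3·4, 4·3, 5·2, 6·1) = 12
P[8] = max(1·12, 2·9, 3·6, …, 6·2, 7·1) = 18
P[9] = max(1·18, 2·12, 3·9, …, 7·2, 8·1) = 27
P[10] = max(1·27, 2·18, 3·12, …, 8·2, 9·1) = 36
P[11] = max(1·36, 2·27, 3·18, …, 9·2, 10·1) = 54
P[12] = max(1·54, 2·36, 3·27, …, 10·2, 11·1) = 81
P[13] = max(1·81, 2·54, 3·36, …, 11·2, 12·1) = 108
P[14] = max(1·108, 2·81, 3·54, …, 12·2, 13·1) = 162
P[15] = max(1·162, 2·108, 3·81, …, 13·2, 14·1) = 243
P[16] = max(1·243, 2·162, 3·108, …, 14·2, 15·1) = 324
P[17] = max(1·324, 2·243, 3·162, …, 15·2, 16·1) = 486
P[18] = max(1·486, 2·324, 3·243, …, 16·2, 17·1) = 729
P[19] = max(1·729, 2·486, 3·324, …, 17·2, 18·1) = 972
P[20] = max(1·972, 2·729, 3·486, …, 18·2, 19·1) = 1458
P[21] = max(1·1458, 2·972, 3·729, …, 19·2, 20·1) = 2187
One optimal split: 3 + 3 + 3 + 3 + 3 + 3 + 3; product 3·3·3·3·3·3·3 = 2187.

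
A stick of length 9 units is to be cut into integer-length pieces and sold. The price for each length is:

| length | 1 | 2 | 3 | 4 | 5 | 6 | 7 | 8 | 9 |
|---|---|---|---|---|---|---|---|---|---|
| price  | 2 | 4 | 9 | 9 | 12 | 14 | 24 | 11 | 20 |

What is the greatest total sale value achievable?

Consider every possible first cut. r[k] is the best of p[i]+r[k−i] over all sellable i≤k.
r[1] = 2
r[2] = max(2+2, 4+0) = 4
r[3] = max(2+4, 4+2, 9+0) = 9
r[4] = max(2+9, 4+4, 9+2, 9+0) = 11
r[5] = max(2+11, 4+9, 9+4, 9+2, 12+0) = 13
r[6] = max(2+13, 4+11, 9+9, 9+4, 12+2, 14+0) = 18
r[7] = max(2+18, 4+13, 9+11, …, 14+2, 24+0) = 24
r[8] = max(2+24, 4+18, 9+13, …, 24+2, 11+0) = 26
r[9] = max(2+26, 4+24, 9+18, …, 11+2, 20+0) = 28
One optimal cutting: 7 + 1 + 1 → 24 + 2 + 2 = 28.

28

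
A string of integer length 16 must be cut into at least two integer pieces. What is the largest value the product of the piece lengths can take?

Fill P[k] for k=2..16: at each k try every first piece i and multiply by the better of (k−i) uncut or P[k−i].
P[2] = 1·max(1,0) = 1·1 = 1
P[3] = max(1·2, 2·1) = 2
P[4] = max(1·3, 2·2, 3·1) = 4
P[5] = max(1·4, 2·3, 3·2, 4·1) = 6
P[6] = max(1·6, 2·4, 3·3, 4·2, 5·1) = 9
P[7] = max(1·9, 2·6, 3·4, 4·3, 5·2, 6·1) = 12
P[8] = max(1·12, 2·9, 3·6, …, 6·2, 7·1) = 18
P[9] = max(1·18, 2·12, 3·9, …, 7·2, 8·1) = 27
P[10] = max(1·27, 2·18, 3·12, …, 8·2, 9·1) = 36
P[11] = max(1·36, 2·27, 3·18, …, 9·2, 10·1) = 54
P[12] = max(1·54, 2·36, 3·27, …, 10·2, 11·1) = 81
P[13] = max(1·81, 2·54, 3·36, …, 11·2, 12·1) = 108
P[14] = max(1·108, 2·81, 3·54, …, 12·2, 13·1) = 162
P[15] = max(1·162, 2·108, 3·81, …, 13·2, 14·1) = 243
P[16] = max(1·243, 2·162, 3·108, …, 14·2, 15·1) = 324
One optimal split: 3 + 3 + 3 + 3 + 2 + 2; product 3·3·3·3·2·2 = 324.

324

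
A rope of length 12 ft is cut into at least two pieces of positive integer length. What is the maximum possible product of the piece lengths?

Let prod[k] be the best product for length k (with at least one cut). For each first piece i, the rest contributes max(k−i, prod[k−i]).
prod[2] = 1×max(1,0) = 1×1 = 1
prod[3] = 1×max(2,1) = 1×2 = 2
prod[4] = 2×max(2,1) = 2×2 = 4
prod[5] = 2×max(3,2) = 2×3 = 6
prod[6] = 3×max(3,2) = 3×3 = 9
prod[7] = 2×max(5,6) = 2×6 = 12
prod[8] = 2×max(6,9) = 2×9 = 18
prod[9] = 3×max(6,9) = 3×9 = 27
prod[10] = 2×max(8,18) = 2×18 = 36
prod[11] = 2×max(9,27) = 2×27 = 54
prod[12] = 3×max(9,27) = 3×27 = 81
One optimal split: 3 + 3 + 3 + 3; product 3×3×3×3 = 81.

81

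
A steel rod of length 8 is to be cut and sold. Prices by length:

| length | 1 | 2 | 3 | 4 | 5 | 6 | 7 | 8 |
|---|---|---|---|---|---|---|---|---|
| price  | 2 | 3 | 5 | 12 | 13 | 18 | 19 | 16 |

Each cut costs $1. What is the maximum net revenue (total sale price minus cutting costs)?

Consider every possible first cut. r[k] is the best of p[i]+r[k−i] over all sellable i≤k, charging 1 whenever i<k.
r[1] = 2
r[2] = max(2+2-1, 3+0) = 3
r[3] = max(2+3-1, 3+2-1, 5+0) = 5
r[4] = max(2+5-1, 3+3-1, 5+2-1, 12+0) = 12
r[5] = max(2+12-1, 3+5-1, 5+3-1, 12+2-1, 13+0) = 13
r[6] = max(2+13-1, 3+12-1, 5+5-1, 12+3-1, 13+2-1, 18+0) = 18
r[7] = max(2+18-1, 3+13-1, 5+12-1, …, 18+2-1, 19+0) = 19
r[8] = max(2+19-1, 3+18-1, 5+13-1, …, 19+2-1, 16+0) = 23
One optimal plan: pieces 4 + 4 (1 cut) → $24 − $1 = $23.

23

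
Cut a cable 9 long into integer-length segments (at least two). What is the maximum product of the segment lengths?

27

Define prod[k] = max over 1≤i<k of i · max(k−i, prod[k−i]); the inner max lets the remainder stay uncut if that's better.
prod[2] = 1*max(1,0) = 1*1 = 1
prod[3] = max(1*2, 2*1) = 2
prod[4] = max(1*3, 2*2, 3*1) = 4
prod[5] = max(1*4, 2*3, 3*2, 4*1) = 6
prod[6] = max(1*6, 2*4, 3*3, 4*2, 5*1) = 9
prod[7] = max(1*9, 2*6, 3*4, 4*3, 5*2, 6*1) = 12
prod[8] = max(1*12, 2*9, 3*6, …, 6*2, 7*1) = 18
prod[9] = max(1*18, 2*12, 3*9, …, 7*2, 8*1) = 27
One optimal split: 3 + 3 + 3; product 3*3*3 = 27.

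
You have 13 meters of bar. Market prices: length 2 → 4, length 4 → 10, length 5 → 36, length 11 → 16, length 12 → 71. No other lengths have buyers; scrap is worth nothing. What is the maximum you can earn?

76

Let r[k] be the best obtainable value from length k. For each k, try every first piece i and keep the best of price[i] + r[k−i].
r[1] = 0
r[2] = 4
r[3] = 4
r[4] = max(4+4, 10+0) = 10
r[5] = max(4+4, 10+0, 36+0) = 36
r[6] = max(4+10, 10+4, 36+0) = 36
r[7] = max(4+36, 10+4, 36+4) = 40
r[8] = max(4+36, 10+10, 36+4) = 40
r[9] = max(4+40, 10+36, 36+10) = 46
r[10] = max(4+40, 10+36, 36+36) = 72
r[11] = max(4+46, 10+40, 36+36, 16+0) = 72
r[12] = max(4+72, 10+40, 36+40, 16+0, 71+0) = 76
r[13] = max(4+72, 10+46, 36+40, 16+4, 71+0) = 76
One optimal cutting: pieces 5 + 5 + 2 with 1 meter of scrap → 76.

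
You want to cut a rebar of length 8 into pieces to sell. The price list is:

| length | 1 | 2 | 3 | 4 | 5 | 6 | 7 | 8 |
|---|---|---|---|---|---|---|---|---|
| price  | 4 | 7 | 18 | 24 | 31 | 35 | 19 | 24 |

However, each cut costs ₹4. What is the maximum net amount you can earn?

Consider every possible first cut. r[k] is the best of p[i]+r[k−i] over all sellable i≤k, charging 4 whenever i<k.
r[1] = 4
r[2] = max(4+4-4, 7+0) = 7
r[3] = max(4+7-4, 7+4-4, 18+0) = 18
r[4] = max(4+18-4, 7+7-4, 18+4-4, 24+0) = 24
r[5] = max(4+24-4, 7+18-4, 18+7-4, 24+4-4, 31+0) = 31
r[6] = max(4+31-4, 7+24-4, 18+18-4, 24+7-4, 31+4-4, 35+0) = 35
r[7] = max(4+35-4, 7+31-4, 18+24-4, …, 35+4-4, 19+0) = 38
r[8] = max(4+38-4, 7+35-4, 18+31-4, …, 19+4-4, 24+0) = 45
One optimal plan: pieces 5 + 3 (1 cut) → ₹49 − ₹4 = ₹45.

45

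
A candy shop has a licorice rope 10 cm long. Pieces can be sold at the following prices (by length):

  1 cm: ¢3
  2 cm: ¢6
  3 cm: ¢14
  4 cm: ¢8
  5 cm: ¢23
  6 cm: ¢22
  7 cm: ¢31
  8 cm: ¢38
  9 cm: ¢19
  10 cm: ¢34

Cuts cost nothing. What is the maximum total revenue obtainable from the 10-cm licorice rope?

46

Let r[k] be the best obtainable value from length k. For each k, try every first piece i and keep the best of price[i] + r[k−i].
r[1] = 3
r[2] = max(3+3, 6+0) = 6
r[3] = max(3+6, 6+3, 14+0) = 14
r[4] = max(3+14, 6+6, 14+3, 8+0) = 17
r[5] = max(3+17, 6+14, 14+6, 8+3, 23+0) = 23
r[6] = max(3+23, 6+17, 14+14, 8+6, 23+3, 22+0) = 28
r[7] = max(3+28, 6+23, 14+17, …, 22+3, 31+0) = 31
r[8] = max(3+31, 6+28, 14+23, …, 31+3, 38+0) = 38
r[9] = max(3+38, 6+31, 14+28, …, 38+3, 19+0) = 42
r[10] = max(3+42, 6+38, 14+31, …, 19+3, 34+0) = 46
One optimal cutting: 5 + 5 → ¢23 + ¢23 = ¢46.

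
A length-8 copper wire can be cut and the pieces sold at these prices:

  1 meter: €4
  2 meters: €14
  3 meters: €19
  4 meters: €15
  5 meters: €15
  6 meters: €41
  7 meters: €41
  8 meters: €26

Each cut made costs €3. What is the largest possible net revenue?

52

Build r[k] bottom-up: r[k] = max over allowed piece i of (p[i] + r[k−i]) − 3 per cut.
r[1] = 4
r[2] = 14
r[3] = 19
r[4] = 25  (first piece 2, then r[2]=14)
r[5] = 30  (first piece 2, then r[3]=19)
r[6] = 41
r[7] = 42  (first piece 1, then r[6]=41)
r[8] = 52  (first piece 2, then r[6]=41)
One optimal plan: pieces 6 + 2 (1 cut) → €55 − €3 = €52.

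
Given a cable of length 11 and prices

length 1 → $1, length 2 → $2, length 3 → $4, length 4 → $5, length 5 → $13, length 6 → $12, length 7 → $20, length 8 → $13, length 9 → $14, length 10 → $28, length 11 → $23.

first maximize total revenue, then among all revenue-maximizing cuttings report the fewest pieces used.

Consider every possible first cut. r[k] is the best of p[i]+r[k−i] over all sellable i≤k.
r[1] = 1
r[2] = 2  (first piece 1, then r[1]=1)
r[3] = 4
r[4] = 5  (first piece 1, then r[3]=4)
r[5] = 13
r[6] = 14  (first piece 1, then r[5]=13)
r[7] = 20
r[8] = 21  (first piece 1, then r[7]=20)
r[9] = 22  (first piece 1, then r[8]=21)
r[10] = 28
r[11] = 29  (first piece 1, then r[10]=28)
Maximum revenue is $29.
Now minimize piece count subject to staying optimal: for each k, pieces[k] = 1 + min over i with p[i]+r[k−i]=r[k] of pieces[k−i].
pieces[8] = 2
pieces[9] = 2
pieces[10] = 1
pieces[11] = 2

2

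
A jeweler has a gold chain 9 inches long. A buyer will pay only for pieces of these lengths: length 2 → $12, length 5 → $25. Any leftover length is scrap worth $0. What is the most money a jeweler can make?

Let f[k] be the best obtainable value from length k. For each k, try every first piece i and keep the best of price[i] + f[k−i].
f[1] = 0
f[2] = 12
f[3] = 12
f[4] = 24  (first piece 2, then f[2]=12)
f[5] = max(12+12, 25+0) = 25
f[6] = max(12+24, 25+0) = 36
f[7] = max(12+25, 25+12) = 37
f[8] = max(12+36, 25+12) = 48
f[9] = max(12+37, 25+24) = 49
One optimal cutting: 5 + 2 + 2 → $49.

49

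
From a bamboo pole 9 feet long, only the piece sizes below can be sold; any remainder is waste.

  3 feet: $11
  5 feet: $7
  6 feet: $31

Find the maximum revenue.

42

Consider every possible first cut. f[k] is the best of p[i]+f[k−i] over all sellable i≤k.
f[1] = 0
f[2] = 0
f[3] = 11
f[4] = 11
f[5] = 11
f[6] = 31
f[7] = 31
f[8] = 31
f[9] = 42  (first piece 3, then f[6]=31)
One optimal cutting: 6 + 3 → $42.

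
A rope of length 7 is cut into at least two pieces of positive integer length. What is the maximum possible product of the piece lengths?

Let prod[k] be the best product for length k (with at least one cut). For each first piece i, the rest contributes max(k−i, prod[k−i]).
prod[2] = 1*max(1,0) = 1*1 = 1
prod[3] = 1*max(2,1) = 1*2 = 2
prod[4] = 2*max(2,1) = 2*2 = 4
prod[5] = 2*max(3,2) = 2*3 = 6
prod[6] = 3*max(3,2) = 3*3 = 9
prod[7] = 2*max(5,6) = 2*6 = 12
One optimal split: 3 + 2 + 2; product 3*2*2 = 12.

12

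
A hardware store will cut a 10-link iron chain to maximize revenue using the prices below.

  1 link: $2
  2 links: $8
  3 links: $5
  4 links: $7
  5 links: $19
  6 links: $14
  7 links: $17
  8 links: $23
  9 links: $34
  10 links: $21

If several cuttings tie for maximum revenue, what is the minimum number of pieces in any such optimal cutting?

Let r[k] be the best obtainable value from length k. For each k, try every first piece i and keep the best of price[i] + r[k−i].
r[1] = 2
r[2] = max(2+2, 8+0) = 8
r[3] = max(2+8, 8+2, 5+0) = 10
r[4] = max(2+10, 8+8, 5+2, 7+0) = 16
r[5] = max(2+16, 8+10, 5+8, 7+2, 19+0) = 19
r[6] = max(2+19, 8+16, 5+10, 7+8, 19+2, 14+0) = 24
r[7] = max(2+24, 8+19, 5+16, …, 14+2, 17+0) = 27
r[8] = max(2+27, 8+24, 5+19, …, 17+2, 23+0) = 32
r[9] = max(2+32, 8+27, 5+24, …, 23+2, 34+0) = 35
r[10] = max(2+35, 8+32, 5+27, …, 34+2, 21+0) = 40
Maximum revenue is $40.
Now minimize piece count subject to staying optimal: for each k, pieces[k] = 1 + min over i with p[i]+r[k−i]=r[k] of pieces[k−i].
pieces[7] = 2
pieces[8] = 4
pieces[9] = 3
pieces[10] = 5

5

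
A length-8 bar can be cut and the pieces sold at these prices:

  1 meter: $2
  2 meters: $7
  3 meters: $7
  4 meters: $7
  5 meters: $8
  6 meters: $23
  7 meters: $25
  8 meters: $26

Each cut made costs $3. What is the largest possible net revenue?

27

Build v[k] bottom-up: v[k] = max over allowed piece i of (p[i] + v[k−i]) − 3 per cut.
v[1] = 2
v[2] = max(2+2-3, 7+0) = 7
v[3] = max(2+7-3, 7+2-3, 7+0) = 7
v[4] = max(2+7-3, 7+7-3, 7+2-3, 7+0) = 11
v[5] = max(2+11-3, 7+7-3, 7+7-3, 7+2-3, 8+0) = 11
v[6] = max(2+11-3, 7+11-3, 7+7-3, 7+7-3, 8+2-3, 23+0) = 23
v[7] = max(2+23-3, 7+11-3, 7+11-3, …, 23+2-3, 25+0) = 25
v[8] = max(2+25-3, 7+23-3, 7+11-3, …, 25+2-3, 26+0) = 27
One optimal plan: pieces 6 + 2 (1 cut) → $30 − $3 = $27.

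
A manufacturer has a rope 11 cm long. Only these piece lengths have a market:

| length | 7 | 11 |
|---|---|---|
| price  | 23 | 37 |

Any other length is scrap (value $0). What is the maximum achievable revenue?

Consider every possible first cut. f[k] is the best of p[i]+f[k−i] over all sellable i≤k.
f[1] = 0
f[2] = 0
f[3] = 0
f[4] = 0
f[5] = 0
f[6] = 0
f[7] = 23
f[8] = 23
f[9] = 23
f[10] = 23
f[11] = 37
One optimal cutting: 11 → $37.

37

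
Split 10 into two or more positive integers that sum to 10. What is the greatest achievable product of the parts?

Let P[k] be the best product for length k (with at least one cut). For each first piece i, the rest contributes max(k−i, P[k−i]).
Small cases: P[2]=1, P[3]=2, P[4]=4.
P[5] = 2·max(3,2) = 2·3 = 6
P[6] = 3·max(3,2) = 3·3 = 9
P[7] = 2·max(5,6) = 2·6 = 12
P[8] = 2·max(6,9) = 2·9 = 18
P[9] = 3·max(6,9) = 3·9 = 27
P[10] = 2·max(8,18) = 2·18 = 36
One optimal split: 3 + 3 + 2 + 2; product 3·3·2·2 = 36.

36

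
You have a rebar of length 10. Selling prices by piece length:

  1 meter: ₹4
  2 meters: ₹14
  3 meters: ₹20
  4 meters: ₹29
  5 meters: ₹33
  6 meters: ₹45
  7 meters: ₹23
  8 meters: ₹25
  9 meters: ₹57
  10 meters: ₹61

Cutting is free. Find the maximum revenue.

74

Let v[k] be the best obtainable value from length k. For each k, try every first piece i and keep the best of price[i] + v[k−i].
v[1] = 4
v[2] = max(4+4, 14+0) = 14
v[3] = max(4+14, 14+4, 20+0) = 20
v[4] = max(4+20, 14+14, 20+4, 29+0) = 29
v[5] = max(4+29, 14+20, 20+14, 29+4, 33+0) = 34
v[6] = max(4+34, 14+29, 20+20, 29+14, 33+4, 45+0) = 45
v[7] = max(4+45, 14+34, 20+29, …, 45+4, 23+0) = 49
v[8] = max(4+49, 14+45, 20+34, …, 23+4, 25+0) = 59
v[9] = max(4+59, 14+49, 20+45, …, 25+4, 57+0) = 65
v[10] = max(4+65, 14+59, 20+49, …, 57+4, 61+0) = 74
One optimal cutting: 6 + 4 → ₹45 + ₹29 = ₹74.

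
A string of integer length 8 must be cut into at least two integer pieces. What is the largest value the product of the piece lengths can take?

18

Let g[k] be the best product for length k (with at least one cut). For each first piece i, the rest contributes max(k−i, g[k−i]).
g[2] = 1·max(1,0) = 1·1 = 1
g[3] = 1·max(2,1) = 1·2 = 2
g[4] = 2·max(2,1) = 2·2 = 4
g[5] = 2·max(3,2) = 2·3 = 6
g[6] = 3·max(3,2) = 3·3 = 9
g[7] = 2·max(5,6) = 2·6 = 12
g[8] = 2·max(6,9) = 2·9 = 18
One optimal split: 3 + 3 + 2; product 3·3·2 = 18.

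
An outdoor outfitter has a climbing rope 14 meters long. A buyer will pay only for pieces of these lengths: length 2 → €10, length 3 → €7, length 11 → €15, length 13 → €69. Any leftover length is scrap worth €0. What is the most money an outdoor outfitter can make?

Let f[k] be the best obtainable value from length k. For each k, try every first piece i and keep the best of price[i] + f[k−i].
f[1] = 0
f[2] = 10
f[3] = 10
f[4] = 20  (first piece 2, then f[2]=10)
f[5] = 20
f[6] = 30  (first piece 2, then f[4]=20)
f[7] = 30
f[8] = 40  (first piece 2, then f[6]=30)
f[9] = 40
f[10] = 50  (first piece 2, then f[8]=40)
f[11] = 50
f[12] = 60  (first piece 2, then f[10]=50)
f[13] = 69
f[14] = 70  (first piece 2, then f[12]=60)
One optimal cutting: 2 + 2 + 2 + 2 + 2 + 2 + 2 → €70.

70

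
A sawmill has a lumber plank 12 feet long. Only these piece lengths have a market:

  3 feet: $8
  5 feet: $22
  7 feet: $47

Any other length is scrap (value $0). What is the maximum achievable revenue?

69

Consider every possible first cut. best[k] is the best of p[i]+best[k−i] over all sellable i≤k.
best[1] = 0
best[2] = 0
best[3] = 8
best[4] = 8
best[5] = 22
best[6] = 22
best[7] = 47
best[8] = 47
best[9] = 47
best[10] = 55  (first piece 3, then best[7]=47)
best[11] = 55
best[12] = 69  (first piece 5, then best[7]=47)
One optimal cutting: 7 + 5 → $69.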